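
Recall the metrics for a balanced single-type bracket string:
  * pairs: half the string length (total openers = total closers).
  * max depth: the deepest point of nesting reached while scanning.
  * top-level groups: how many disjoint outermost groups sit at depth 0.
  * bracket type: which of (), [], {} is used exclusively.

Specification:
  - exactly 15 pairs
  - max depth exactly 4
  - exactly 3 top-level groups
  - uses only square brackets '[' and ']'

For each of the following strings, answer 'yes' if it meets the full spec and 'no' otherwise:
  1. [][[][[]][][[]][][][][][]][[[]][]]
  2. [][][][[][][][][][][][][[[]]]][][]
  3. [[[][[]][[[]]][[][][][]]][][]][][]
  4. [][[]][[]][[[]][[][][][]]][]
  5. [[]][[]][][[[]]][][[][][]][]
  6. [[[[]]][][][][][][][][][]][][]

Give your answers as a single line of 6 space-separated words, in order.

Answer: no no no no no yes

Derivation:
String 1 '[][[][[]][][[]][][][][][]][[[]][]]': depth seq [1 0 1 2 1 2 3 2 1 2 1 2 3 2 1 2 1 2 1 2 1 2 1 2 1 0 1 2 3 2 1 2 1 0]
  -> pairs=17 depth=3 groups=3 -> no
String 2 '[][][][[][][][][][][][][[[]]]][][]': depth seq [1 0 1 0 1 0 1 2 1 2 1 2 1 2 1 2 1 2 1 2 1 2 1 2 3 4 3 2 1 0 1 0 1 0]
  -> pairs=17 depth=4 groups=6 -> no
String 3 '[[[][[]][[[]]][[][][][]]][][]][][]': depth seq [1 2 3 2 3 4 3 2 3 4 5 4 3 2 3 4 3 4 3 4 3 4 3 2 1 2 1 2 1 0 1 0 1 0]
  -> pairs=17 depth=5 groups=3 -> no
String 4 '[][[]][[]][[[]][[][][][]]][]': depth seq [1 0 1 2 1 0 1 2 1 0 1 2 3 2 1 2 3 2 3 2 3 2 3 2 1 0 1 0]
  -> pairs=14 depth=3 groups=5 -> no
String 5 '[[]][[]][][[[]]][][[][][]][]': depth seq [1 2 1 0 1 2 1 0 1 0 1 2 3 2 1 0 1 0 1 2 1 2 1 2 1 0 1 0]
  -> pairs=14 depth=3 groups=7 -> no
String 6 '[[[[]]][][][][][][][][][]][][]': depth seq [1 2 3 4 3 2 1 2 1 2 1 2 1 2 1 2 1 2 1 2 1 2 1 2 1 0 1 0 1 0]
  -> pairs=15 depth=4 groups=3 -> yes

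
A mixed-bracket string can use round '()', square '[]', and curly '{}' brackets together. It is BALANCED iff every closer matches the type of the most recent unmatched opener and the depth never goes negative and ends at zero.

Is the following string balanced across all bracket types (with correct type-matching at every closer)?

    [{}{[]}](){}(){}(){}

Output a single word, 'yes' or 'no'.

Answer: yes

Derivation:
pos 0: push '['; stack = [
pos 1: push '{'; stack = [{
pos 2: '}' matches '{'; pop; stack = [
pos 3: push '{'; stack = [{
pos 4: push '['; stack = [{[
pos 5: ']' matches '['; pop; stack = [{
pos 6: '}' matches '{'; pop; stack = [
pos 7: ']' matches '['; pop; stack = (empty)
pos 8: push '('; stack = (
pos 9: ')' matches '('; pop; stack = (empty)
pos 10: push '{'; stack = {
pos 11: '}' matches '{'; pop; stack = (empty)
pos 12: push '('; stack = (
pos 13: ')' matches '('; pop; stack = (empty)
pos 14: push '{'; stack = {
pos 15: '}' matches '{'; pop; stack = (empty)
pos 16: push '('; stack = (
pos 17: ')' matches '('; pop; stack = (empty)
pos 18: push '{'; stack = {
pos 19: '}' matches '{'; pop; stack = (empty)
end: stack empty → VALID
Verdict: properly nested → yes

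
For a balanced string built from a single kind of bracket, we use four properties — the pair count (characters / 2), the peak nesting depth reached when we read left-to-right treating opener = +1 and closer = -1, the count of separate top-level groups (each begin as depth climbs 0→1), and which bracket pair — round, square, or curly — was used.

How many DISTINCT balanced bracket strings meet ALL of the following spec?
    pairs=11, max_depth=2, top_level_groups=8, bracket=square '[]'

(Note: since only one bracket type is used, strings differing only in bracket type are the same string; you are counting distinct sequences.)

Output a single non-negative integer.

Answer: 120

Derivation:
Spec: pairs=11 depth=2 groups=8
Count(depth <= 2) = 120
Count(depth <= 1) = 0
Count(depth == 2) = 120 - 0 = 120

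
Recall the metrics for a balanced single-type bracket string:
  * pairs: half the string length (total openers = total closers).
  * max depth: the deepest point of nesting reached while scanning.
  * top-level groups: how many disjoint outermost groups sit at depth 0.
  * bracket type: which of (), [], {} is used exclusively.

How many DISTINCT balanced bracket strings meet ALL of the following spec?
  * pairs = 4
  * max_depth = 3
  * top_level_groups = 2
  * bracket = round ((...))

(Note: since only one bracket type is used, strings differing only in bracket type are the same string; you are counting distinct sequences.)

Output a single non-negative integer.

Answer: 2

Derivation:
Spec: pairs=4 depth=3 groups=2
Count(depth <= 3) = 5
Count(depth <= 2) = 3
Count(depth == 3) = 5 - 3 = 2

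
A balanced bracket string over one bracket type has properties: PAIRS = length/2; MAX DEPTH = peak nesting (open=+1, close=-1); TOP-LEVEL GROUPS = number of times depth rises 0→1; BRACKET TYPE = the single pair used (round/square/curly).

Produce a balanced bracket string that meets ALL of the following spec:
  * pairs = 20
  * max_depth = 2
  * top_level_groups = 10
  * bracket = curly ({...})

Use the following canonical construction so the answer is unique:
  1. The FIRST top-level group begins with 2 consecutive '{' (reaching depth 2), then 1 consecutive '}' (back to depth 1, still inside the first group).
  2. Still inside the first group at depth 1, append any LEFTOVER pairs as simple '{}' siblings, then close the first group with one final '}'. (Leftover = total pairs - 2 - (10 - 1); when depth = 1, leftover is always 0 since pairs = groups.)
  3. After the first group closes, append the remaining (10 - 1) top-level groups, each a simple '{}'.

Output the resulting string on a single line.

Spec: pairs=20 depth=2 groups=10
Leftover pairs = 20 - 2 - (10-1) = 9
First group: deep chain of depth 2 + 9 sibling pairs
Remaining 9 groups: simple '{}' each

Answer: {{}{}{}{}{}{}{}{}{}{}}{}{}{}{}{}{}{}{}{}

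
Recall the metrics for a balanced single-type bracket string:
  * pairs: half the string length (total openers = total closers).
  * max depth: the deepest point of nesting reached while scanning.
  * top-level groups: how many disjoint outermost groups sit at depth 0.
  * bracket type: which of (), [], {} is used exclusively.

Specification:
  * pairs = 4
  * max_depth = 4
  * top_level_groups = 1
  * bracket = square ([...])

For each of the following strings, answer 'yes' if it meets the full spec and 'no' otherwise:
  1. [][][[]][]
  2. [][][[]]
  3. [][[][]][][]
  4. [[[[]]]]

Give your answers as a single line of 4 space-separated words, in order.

String 1 '[][][[]][]': depth seq [1 0 1 0 1 2 1 0 1 0]
  -> pairs=5 depth=2 groups=4 -> no
String 2 '[][][[]]': depth seq [1 0 1 0 1 2 1 0]
  -> pairs=4 depth=2 groups=3 -> no
String 3 '[][[][]][][]': depth seq [1 0 1 2 1 2 1 0 1 0 1 0]
  -> pairs=6 depth=2 groups=4 -> no
String 4 '[[[[]]]]': depth seq [1 2 3 4 3 2 1 0]
  -> pairs=4 depth=4 groups=1 -> yes

Answer: no no no yes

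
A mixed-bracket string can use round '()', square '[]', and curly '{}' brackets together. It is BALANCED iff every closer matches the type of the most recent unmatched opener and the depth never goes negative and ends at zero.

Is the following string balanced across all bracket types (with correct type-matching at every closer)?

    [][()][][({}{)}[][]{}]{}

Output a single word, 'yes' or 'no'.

pos 0: push '['; stack = [
pos 1: ']' matches '['; pop; stack = (empty)
pos 2: push '['; stack = [
pos 3: push '('; stack = [(
pos 4: ')' matches '('; pop; stack = [
pos 5: ']' matches '['; pop; stack = (empty)
pos 6: push '['; stack = [
pos 7: ']' matches '['; pop; stack = (empty)
pos 8: push '['; stack = [
pos 9: push '('; stack = [(
pos 10: push '{'; stack = [({
pos 11: '}' matches '{'; pop; stack = [(
pos 12: push '{'; stack = [({
pos 13: saw closer ')' but top of stack is '{' (expected '}') → INVALID
Verdict: type mismatch at position 13: ')' closes '{' → no

Answer: no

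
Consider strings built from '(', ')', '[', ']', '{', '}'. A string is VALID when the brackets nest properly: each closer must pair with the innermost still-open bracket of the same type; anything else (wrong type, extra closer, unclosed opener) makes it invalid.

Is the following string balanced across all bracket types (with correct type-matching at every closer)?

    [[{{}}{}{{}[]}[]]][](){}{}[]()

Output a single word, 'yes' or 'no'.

Answer: yes

Derivation:
pos 0: push '['; stack = [
pos 1: push '['; stack = [[
pos 2: push '{'; stack = [[{
pos 3: push '{'; stack = [[{{
pos 4: '}' matches '{'; pop; stack = [[{
pos 5: '}' matches '{'; pop; stack = [[
pos 6: push '{'; stack = [[{
pos 7: '}' matches '{'; pop; stack = [[
pos 8: push '{'; stack = [[{
pos 9: push '{'; stack = [[{{
pos 10: '}' matches '{'; pop; stack = [[{
pos 11: push '['; stack = [[{[
pos 12: ']' matches '['; pop; stack = [[{
pos 13: '}' matches '{'; pop; stack = [[
pos 14: push '['; stack = [[[
pos 15: ']' matches '['; pop; stack = [[
pos 16: ']' matches '['; pop; stack = [
pos 17: ']' matches '['; pop; stack = (empty)
pos 18: push '['; stack = [
pos 19: ']' matches '['; pop; stack = (empty)
pos 20: push '('; stack = (
pos 21: ')' matches '('; pop; stack = (empty)
pos 22: push '{'; stack = {
pos 23: '}' matches '{'; pop; stack = (empty)
pos 24: push '{'; stack = {
pos 25: '}' matches '{'; pop; stack = (empty)
pos 26: push '['; stack = [
pos 27: ']' matches '['; pop; stack = (empty)
pos 28: push '('; stack = (
pos 29: ')' matches '('; pop; stack = (empty)
end: stack empty → VALID
Verdict: properly nested → yes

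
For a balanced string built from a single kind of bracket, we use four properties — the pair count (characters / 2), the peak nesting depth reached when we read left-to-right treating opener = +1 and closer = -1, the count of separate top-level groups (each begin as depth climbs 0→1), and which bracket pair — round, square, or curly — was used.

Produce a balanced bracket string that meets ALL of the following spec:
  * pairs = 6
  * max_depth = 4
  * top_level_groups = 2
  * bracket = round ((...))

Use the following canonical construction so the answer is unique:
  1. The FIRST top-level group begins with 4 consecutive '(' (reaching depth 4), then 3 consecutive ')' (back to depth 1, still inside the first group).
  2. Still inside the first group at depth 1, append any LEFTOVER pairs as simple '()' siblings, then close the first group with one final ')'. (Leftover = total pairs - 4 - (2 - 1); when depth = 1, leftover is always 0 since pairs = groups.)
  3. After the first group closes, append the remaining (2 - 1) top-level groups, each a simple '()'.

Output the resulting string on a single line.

Spec: pairs=6 depth=4 groups=2
Leftover pairs = 6 - 4 - (2-1) = 1
First group: deep chain of depth 4 + 1 sibling pairs
Remaining 1 groups: simple '()' each

Answer: (((()))())()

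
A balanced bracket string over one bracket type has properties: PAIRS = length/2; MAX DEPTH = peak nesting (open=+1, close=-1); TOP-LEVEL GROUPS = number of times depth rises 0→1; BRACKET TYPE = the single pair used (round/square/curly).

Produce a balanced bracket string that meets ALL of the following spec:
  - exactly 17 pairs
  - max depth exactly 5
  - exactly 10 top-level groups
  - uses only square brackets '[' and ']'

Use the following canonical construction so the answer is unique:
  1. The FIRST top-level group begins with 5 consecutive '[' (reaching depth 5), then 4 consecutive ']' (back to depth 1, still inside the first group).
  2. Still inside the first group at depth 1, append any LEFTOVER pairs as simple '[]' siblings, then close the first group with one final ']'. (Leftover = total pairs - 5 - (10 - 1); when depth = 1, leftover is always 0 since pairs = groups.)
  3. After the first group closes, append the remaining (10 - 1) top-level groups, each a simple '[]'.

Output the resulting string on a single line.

Answer: [[[[[]]]][][][]][][][][][][][][][]

Derivation:
Spec: pairs=17 depth=5 groups=10
Leftover pairs = 17 - 5 - (10-1) = 3
First group: deep chain of depth 5 + 3 sibling pairs
Remaining 9 groups: simple '[]' each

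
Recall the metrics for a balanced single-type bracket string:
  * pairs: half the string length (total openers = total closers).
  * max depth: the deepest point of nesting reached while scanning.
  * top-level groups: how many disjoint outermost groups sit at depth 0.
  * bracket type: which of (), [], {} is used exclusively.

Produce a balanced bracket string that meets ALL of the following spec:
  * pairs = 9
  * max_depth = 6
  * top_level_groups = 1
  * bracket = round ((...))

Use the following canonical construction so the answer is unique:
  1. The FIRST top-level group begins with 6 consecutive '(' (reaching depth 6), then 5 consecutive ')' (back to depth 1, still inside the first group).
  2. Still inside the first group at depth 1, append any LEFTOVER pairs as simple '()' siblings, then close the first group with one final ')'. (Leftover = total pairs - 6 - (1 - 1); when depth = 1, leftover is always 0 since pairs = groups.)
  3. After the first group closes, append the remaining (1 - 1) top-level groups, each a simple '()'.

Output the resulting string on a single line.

Spec: pairs=9 depth=6 groups=1
Leftover pairs = 9 - 6 - (1-1) = 3
First group: deep chain of depth 6 + 3 sibling pairs
Remaining 0 groups: simple '()' each

Answer: (((((()))))()()())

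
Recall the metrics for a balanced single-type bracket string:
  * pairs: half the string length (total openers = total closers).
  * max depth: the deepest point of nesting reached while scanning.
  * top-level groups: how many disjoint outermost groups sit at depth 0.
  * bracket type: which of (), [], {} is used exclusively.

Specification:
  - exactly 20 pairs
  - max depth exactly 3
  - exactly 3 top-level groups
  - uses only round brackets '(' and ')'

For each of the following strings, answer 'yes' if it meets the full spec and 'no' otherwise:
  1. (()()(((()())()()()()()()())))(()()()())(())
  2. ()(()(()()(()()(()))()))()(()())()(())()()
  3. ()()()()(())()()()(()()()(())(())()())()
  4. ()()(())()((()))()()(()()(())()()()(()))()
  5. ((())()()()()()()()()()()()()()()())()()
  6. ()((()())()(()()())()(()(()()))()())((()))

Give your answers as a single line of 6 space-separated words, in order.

Answer: no no no no yes no

Derivation:
String 1 '(()()(((()())()()()()()()())))(()()()())(())': depth seq [1 2 1 2 1 2 3 4 5 4 5 4 3 4 3 4 3 4 3 4 3 4 3 4 3 4 3 2 1 0 1 2 1 2 1 2 1 2 1 0 1 2 1 0]
  -> pairs=22 depth=5 groups=3 -> no
String 2 '()(()(()()(()()(()))()))()(()())()(())()()': depth seq [1 0 1 2 1 2 3 2 3 2 3 4 3 4 3 4 5 4 3 2 3 2 1 0 1 0 1 2 1 2 1 0 1 0 1 2 1 0 1 0 1 0]
  -> pairs=21 depth=5 groups=8 -> no
String 3 '()()()()(())()()()(()()()(())(())()())()': depth seq [1 0 1 0 1 0 1 0 1 2 1 0 1 0 1 0 1 0 1 2 1 2 1 2 1 2 3 2 1 2 3 2 1 2 1 2 1 0 1 0]
  -> pairs=20 depth=3 groups=10 -> no
String 4 '()()(())()((()))()()(()()(())()()()(()))()': depth seq [1 0 1 0 1 2 1 0 1 0 1 2 3 2 1 0 1 0 1 0 1 2 1 2 1 2 3 2 1 2 1 2 1 2 1 2 3 2 1 0 1 0]
  -> pairs=21 depth=3 groups=9 -> no
String 5 '((())()()()()()()()()()()()()()()())()()': depth seq [1 2 3 2 1 2 1 2 1 2 1 2 1 2 1 2 1 2 1 2 1 2 1 2 1 2 1 2 1 2 1 2 1 2 1 0 1 0 1 0]
  -> pairs=20 depth=3 groups=3 -> yes
String 6 '()((()())()(()()())()(()(()()))()())((()))': depth seq [1 0 1 2 3 2 3 2 1 2 1 2 3 2 3 2 3 2 1 2 1 2 3 2 3 4 3 4 3 2 1 2 1 2 1 0 1 2 3 2 1 0]
  -> pairs=21 depth=4 groups=3 -> no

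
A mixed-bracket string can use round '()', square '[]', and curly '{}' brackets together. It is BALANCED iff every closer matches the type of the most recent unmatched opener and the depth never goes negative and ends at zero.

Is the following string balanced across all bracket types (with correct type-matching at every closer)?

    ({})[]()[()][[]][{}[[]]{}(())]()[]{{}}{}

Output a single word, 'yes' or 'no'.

pos 0: push '('; stack = (
pos 1: push '{'; stack = ({
pos 2: '}' matches '{'; pop; stack = (
pos 3: ')' matches '('; pop; stack = (empty)
pos 4: push '['; stack = [
pos 5: ']' matches '['; pop; stack = (empty)
pos 6: push '('; stack = (
pos 7: ')' matches '('; pop; stack = (empty)
pos 8: push '['; stack = [
pos 9: push '('; stack = [(
pos 10: ')' matches '('; pop; stack = [
pos 11: ']' matches '['; pop; stack = (empty)
pos 12: push '['; stack = [
pos 13: push '['; stack = [[
pos 14: ']' matches '['; pop; stack = [
pos 15: ']' matches '['; pop; stack = (empty)
pos 16: push '['; stack = [
pos 17: push '{'; stack = [{
pos 18: '}' matches '{'; pop; stack = [
pos 19: push '['; stack = [[
pos 20: push '['; stack = [[[
pos 21: ']' matches '['; pop; stack = [[
pos 22: ']' matches '['; pop; stack = [
pos 23: push '{'; stack = [{
pos 24: '}' matches '{'; pop; stack = [
pos 25: push '('; stack = [(
pos 26: push '('; stack = [((
pos 27: ')' matches '('; pop; stack = [(
pos 28: ')' matches '('; pop; stack = [
pos 29: ']' matches '['; pop; stack = (empty)
pos 30: push '('; stack = (
pos 31: ')' matches '('; pop; stack = (empty)
pos 32: push '['; stack = [
pos 33: ']' matches '['; pop; stack = (empty)
pos 34: push '{'; stack = {
pos 35: push '{'; stack = {{
pos 36: '}' matches '{'; pop; stack = {
pos 37: '}' matches '{'; pop; stack = (empty)
pos 38: push '{'; stack = {
pos 39: '}' matches '{'; pop; stack = (empty)
end: stack empty → VALID
Verdict: properly nested → yes

Answer: yes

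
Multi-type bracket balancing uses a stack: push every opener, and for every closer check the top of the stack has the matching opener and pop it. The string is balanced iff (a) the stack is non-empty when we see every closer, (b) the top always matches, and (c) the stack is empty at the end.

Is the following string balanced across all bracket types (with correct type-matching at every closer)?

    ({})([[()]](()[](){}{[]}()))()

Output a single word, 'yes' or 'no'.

pos 0: push '('; stack = (
pos 1: push '{'; stack = ({
pos 2: '}' matches '{'; pop; stack = (
pos 3: ')' matches '('; pop; stack = (empty)
pos 4: push '('; stack = (
pos 5: push '['; stack = ([
pos 6: push '['; stack = ([[
pos 7: push '('; stack = ([[(
pos 8: ')' matches '('; pop; stack = ([[
pos 9: ']' matches '['; pop; stack = ([
pos 10: ']' matches '['; pop; stack = (
pos 11: push '('; stack = ((
pos 12: push '('; stack = (((
pos 13: ')' matches '('; pop; stack = ((
pos 14: push '['; stack = (([
pos 15: ']' matches '['; pop; stack = ((
pos 16: push '('; stack = (((
pos 17: ')' matches '('; pop; stack = ((
pos 18: push '{'; stack = (({
pos 19: '}' matches '{'; pop; stack = ((
pos 20: push '{'; stack = (({
pos 21: push '['; stack = (({[
pos 22: ']' matches '['; pop; stack = (({
pos 23: '}' matches '{'; pop; stack = ((
pos 24: push '('; stack = (((
pos 25: ')' matches '('; pop; stack = ((
pos 26: ')' matches '('; pop; stack = (
pos 27: ')' matches '('; pop; stack = (empty)
pos 28: push '('; stack = (
pos 29: ')' matches '('; pop; stack = (empty)
end: stack empty → VALID
Verdict: properly nested → yes

Answer: yes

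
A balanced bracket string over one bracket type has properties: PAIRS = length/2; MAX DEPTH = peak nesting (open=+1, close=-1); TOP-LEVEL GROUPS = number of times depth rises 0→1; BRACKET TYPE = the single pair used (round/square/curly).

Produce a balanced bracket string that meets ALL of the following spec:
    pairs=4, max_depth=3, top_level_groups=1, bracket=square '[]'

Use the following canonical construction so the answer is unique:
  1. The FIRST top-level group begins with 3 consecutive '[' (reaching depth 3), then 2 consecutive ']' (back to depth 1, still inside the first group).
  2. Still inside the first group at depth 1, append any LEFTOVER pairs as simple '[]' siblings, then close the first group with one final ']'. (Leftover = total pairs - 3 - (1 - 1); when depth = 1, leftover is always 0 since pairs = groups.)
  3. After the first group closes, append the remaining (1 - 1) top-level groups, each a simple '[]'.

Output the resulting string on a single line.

Spec: pairs=4 depth=3 groups=1
Leftover pairs = 4 - 3 - (1-1) = 1
First group: deep chain of depth 3 + 1 sibling pairs
Remaining 0 groups: simple '[]' each

Answer: [[[]][]]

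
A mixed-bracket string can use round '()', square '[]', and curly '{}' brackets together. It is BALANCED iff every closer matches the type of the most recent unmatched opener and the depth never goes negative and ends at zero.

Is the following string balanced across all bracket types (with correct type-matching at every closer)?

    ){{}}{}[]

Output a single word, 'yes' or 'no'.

pos 0: saw closer ')' but stack is empty → INVALID
Verdict: unmatched closer ')' at position 0 → no

Answer: no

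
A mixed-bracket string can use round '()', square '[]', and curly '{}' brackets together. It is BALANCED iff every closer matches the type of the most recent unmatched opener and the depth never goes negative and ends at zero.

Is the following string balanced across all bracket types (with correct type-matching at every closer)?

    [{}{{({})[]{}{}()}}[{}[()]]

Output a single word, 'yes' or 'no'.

Answer: no

Derivation:
pos 0: push '['; stack = [
pos 1: push '{'; stack = [{
pos 2: '}' matches '{'; pop; stack = [
pos 3: push '{'; stack = [{
pos 4: push '{'; stack = [{{
pos 5: push '('; stack = [{{(
pos 6: push '{'; stack = [{{({
pos 7: '}' matches '{'; pop; stack = [{{(
pos 8: ')' matches '('; pop; stack = [{{
pos 9: push '['; stack = [{{[
pos 10: ']' matches '['; pop; stack = [{{
pos 11: push '{'; stack = [{{{
pos 12: '}' matches '{'; pop; stack = [{{
pos 13: push '{'; stack = [{{{
pos 14: '}' matches '{'; pop; stack = [{{
pos 15: push '('; stack = [{{(
pos 16: ')' matches '('; pop; stack = [{{
pos 17: '}' matches '{'; pop; stack = [{
pos 18: '}' matches '{'; pop; stack = [
pos 19: push '['; stack = [[
pos 20: push '{'; stack = [[{
pos 21: '}' matches '{'; pop; stack = [[
pos 22: push '['; stack = [[[
pos 23: push '('; stack = [[[(
pos 24: ')' matches '('; pop; stack = [[[
pos 25: ']' matches '['; pop; stack = [[
pos 26: ']' matches '['; pop; stack = [
end: stack still non-empty ([) → INVALID
Verdict: unclosed openers at end: [ → no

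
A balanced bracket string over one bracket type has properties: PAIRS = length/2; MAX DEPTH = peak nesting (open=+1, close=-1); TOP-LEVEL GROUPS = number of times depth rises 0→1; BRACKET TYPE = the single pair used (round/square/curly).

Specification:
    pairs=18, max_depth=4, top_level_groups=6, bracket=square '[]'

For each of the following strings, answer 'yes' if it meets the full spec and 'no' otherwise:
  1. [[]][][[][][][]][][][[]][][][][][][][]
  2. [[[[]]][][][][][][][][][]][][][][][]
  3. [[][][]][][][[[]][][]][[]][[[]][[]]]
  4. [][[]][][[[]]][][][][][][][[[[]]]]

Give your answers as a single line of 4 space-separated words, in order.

String 1 '[[]][][[][][][]][][][[]][][][][][][][]': depth seq [1 2 1 0 1 0 1 2 1 2 1 2 1 2 1 0 1 0 1 0 1 2 1 0 1 0 1 0 1 0 1 0 1 0 1 0 1 0]
  -> pairs=19 depth=2 groups=13 -> no
String 2 '[[[[]]][][][][][][][][][]][][][][][]': depth seq [1 2 3 4 3 2 1 2 1 2 1 2 1 2 1 2 1 2 1 2 1 2 1 2 1 0 1 0 1 0 1 0 1 0 1 0]
  -> pairs=18 depth=4 groups=6 -> yes
String 3 '[[][][]][][][[[]][][]][[]][[[]][[]]]': depth seq [1 2 1 2 1 2 1 0 1 0 1 0 1 2 3 2 1 2 1 2 1 0 1 2 1 0 1 2 3 2 1 2 3 2 1 0]
  -> pairs=18 depth=3 groups=6 -> no
String 4 '[][[]][][[[]]][][][][][][][[[[]]]]': depth seq [1 0 1 2 1 0 1 0 1 2 3 2 1 0 1 0 1 0 1 0 1 0 1 0 1 0 1 2 3 4 3 2 1 0]
  -> pairs=17 depth=4 groups=11 -> no

Answer: no yes no no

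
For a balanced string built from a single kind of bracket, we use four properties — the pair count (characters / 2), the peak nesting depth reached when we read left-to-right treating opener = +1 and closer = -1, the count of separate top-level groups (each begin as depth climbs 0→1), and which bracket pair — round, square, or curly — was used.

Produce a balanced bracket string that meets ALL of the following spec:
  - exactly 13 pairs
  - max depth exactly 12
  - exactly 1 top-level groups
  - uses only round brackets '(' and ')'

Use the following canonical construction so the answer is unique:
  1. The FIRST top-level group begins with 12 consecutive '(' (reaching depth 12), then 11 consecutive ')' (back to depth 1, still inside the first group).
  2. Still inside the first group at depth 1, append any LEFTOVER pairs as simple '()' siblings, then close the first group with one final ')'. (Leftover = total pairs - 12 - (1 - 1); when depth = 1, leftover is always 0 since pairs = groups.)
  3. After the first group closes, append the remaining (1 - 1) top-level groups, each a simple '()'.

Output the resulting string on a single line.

Answer: (((((((((((()))))))))))())

Derivation:
Spec: pairs=13 depth=12 groups=1
Leftover pairs = 13 - 12 - (1-1) = 1
First group: deep chain of depth 12 + 1 sibling pairs
Remaining 0 groups: simple '()' each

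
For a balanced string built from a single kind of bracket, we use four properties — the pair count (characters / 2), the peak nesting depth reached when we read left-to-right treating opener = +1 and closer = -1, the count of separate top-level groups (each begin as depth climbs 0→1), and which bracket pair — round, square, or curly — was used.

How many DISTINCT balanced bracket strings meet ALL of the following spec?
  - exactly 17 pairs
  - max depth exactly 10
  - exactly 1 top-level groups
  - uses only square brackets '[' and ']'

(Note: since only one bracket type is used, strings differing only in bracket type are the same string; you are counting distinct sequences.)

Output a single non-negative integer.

Answer: 1215448

Derivation:
Spec: pairs=17 depth=10 groups=1
Count(depth <= 10) = 34818270
Count(depth <= 9) = 33602822
Count(depth == 10) = 34818270 - 33602822 = 1215448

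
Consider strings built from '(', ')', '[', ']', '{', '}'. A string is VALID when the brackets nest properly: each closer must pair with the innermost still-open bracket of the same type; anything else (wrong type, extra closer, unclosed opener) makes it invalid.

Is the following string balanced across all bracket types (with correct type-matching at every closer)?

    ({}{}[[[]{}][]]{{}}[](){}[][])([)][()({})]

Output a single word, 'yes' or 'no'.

pos 0: push '('; stack = (
pos 1: push '{'; stack = ({
pos 2: '}' matches '{'; pop; stack = (
pos 3: push '{'; stack = ({
pos 4: '}' matches '{'; pop; stack = (
pos 5: push '['; stack = ([
pos 6: push '['; stack = ([[
pos 7: push '['; stack = ([[[
pos 8: ']' matches '['; pop; stack = ([[
pos 9: push '{'; stack = ([[{
pos 10: '}' matches '{'; pop; stack = ([[
pos 11: ']' matches '['; pop; stack = ([
pos 12: push '['; stack = ([[
pos 13: ']' matches '['; pop; stack = ([
pos 14: ']' matches '['; pop; stack = (
pos 15: push '{'; stack = ({
pos 16: push '{'; stack = ({{
pos 17: '}' matches '{'; pop; stack = ({
pos 18: '}' matches '{'; pop; stack = (
pos 19: push '['; stack = ([
pos 20: ']' matches '['; pop; stack = (
pos 21: push '('; stack = ((
pos 22: ')' matches '('; pop; stack = (
pos 23: push '{'; stack = ({
pos 24: '}' matches '{'; pop; stack = (
pos 25: push '['; stack = ([
pos 26: ']' matches '['; pop; stack = (
pos 27: push '['; stack = ([
pos 28: ']' matches '['; pop; stack = (
pos 29: ')' matches '('; pop; stack = (empty)
pos 30: push '('; stack = (
pos 31: push '['; stack = ([
pos 32: saw closer ')' but top of stack is '[' (expected ']') → INVALID
Verdict: type mismatch at position 32: ')' closes '[' → no

Answer: no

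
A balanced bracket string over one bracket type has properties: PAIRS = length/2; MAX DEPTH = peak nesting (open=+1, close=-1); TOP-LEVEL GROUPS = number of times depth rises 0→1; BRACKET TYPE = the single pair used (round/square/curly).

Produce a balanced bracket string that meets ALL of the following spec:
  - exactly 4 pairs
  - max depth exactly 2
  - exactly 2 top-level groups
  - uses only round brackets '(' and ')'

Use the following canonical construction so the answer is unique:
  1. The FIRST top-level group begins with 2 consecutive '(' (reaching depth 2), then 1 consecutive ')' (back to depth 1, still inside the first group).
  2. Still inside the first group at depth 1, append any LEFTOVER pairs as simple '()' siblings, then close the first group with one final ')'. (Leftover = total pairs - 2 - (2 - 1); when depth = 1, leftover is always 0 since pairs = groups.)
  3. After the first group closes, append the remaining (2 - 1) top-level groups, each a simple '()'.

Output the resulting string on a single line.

Spec: pairs=4 depth=2 groups=2
Leftover pairs = 4 - 2 - (2-1) = 1
First group: deep chain of depth 2 + 1 sibling pairs
Remaining 1 groups: simple '()' each

Answer: (()())()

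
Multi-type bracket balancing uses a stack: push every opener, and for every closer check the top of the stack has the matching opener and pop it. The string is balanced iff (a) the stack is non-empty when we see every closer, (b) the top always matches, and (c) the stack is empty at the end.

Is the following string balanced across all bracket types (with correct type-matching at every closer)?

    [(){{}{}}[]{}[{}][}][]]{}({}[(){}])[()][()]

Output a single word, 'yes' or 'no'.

pos 0: push '['; stack = [
pos 1: push '('; stack = [(
pos 2: ')' matches '('; pop; stack = [
pos 3: push '{'; stack = [{
pos 4: push '{'; stack = [{{
pos 5: '}' matches '{'; pop; stack = [{
pos 6: push '{'; stack = [{{
pos 7: '}' matches '{'; pop; stack = [{
pos 8: '}' matches '{'; pop; stack = [
pos 9: push '['; stack = [[
pos 10: ']' matches '['; pop; stack = [
pos 11: push '{'; stack = [{
pos 12: '}' matches '{'; pop; stack = [
pos 13: push '['; stack = [[
pos 14: push '{'; stack = [[{
pos 15: '}' matches '{'; pop; stack = [[
pos 16: ']' matches '['; pop; stack = [
pos 17: push '['; stack = [[
pos 18: saw closer '}' but top of stack is '[' (expected ']') → INVALID
Verdict: type mismatch at position 18: '}' closes '[' → no

Answer: no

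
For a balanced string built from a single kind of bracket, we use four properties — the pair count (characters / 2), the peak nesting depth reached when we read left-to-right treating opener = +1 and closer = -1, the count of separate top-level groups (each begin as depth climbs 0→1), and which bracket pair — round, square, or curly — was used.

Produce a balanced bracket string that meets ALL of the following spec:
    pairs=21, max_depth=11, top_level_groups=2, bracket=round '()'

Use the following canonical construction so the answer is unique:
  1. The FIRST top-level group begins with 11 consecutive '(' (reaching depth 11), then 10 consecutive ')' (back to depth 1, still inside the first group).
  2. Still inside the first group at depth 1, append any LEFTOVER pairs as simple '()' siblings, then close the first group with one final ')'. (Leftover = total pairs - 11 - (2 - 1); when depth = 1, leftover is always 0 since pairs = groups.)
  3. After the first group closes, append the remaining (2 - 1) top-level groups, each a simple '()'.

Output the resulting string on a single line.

Answer: ((((((((((())))))))))()()()()()()()()())()

Derivation:
Spec: pairs=21 depth=11 groups=2
Leftover pairs = 21 - 11 - (2-1) = 9
First group: deep chain of depth 11 + 9 sibling pairs
Remaining 1 groups: simple '()' each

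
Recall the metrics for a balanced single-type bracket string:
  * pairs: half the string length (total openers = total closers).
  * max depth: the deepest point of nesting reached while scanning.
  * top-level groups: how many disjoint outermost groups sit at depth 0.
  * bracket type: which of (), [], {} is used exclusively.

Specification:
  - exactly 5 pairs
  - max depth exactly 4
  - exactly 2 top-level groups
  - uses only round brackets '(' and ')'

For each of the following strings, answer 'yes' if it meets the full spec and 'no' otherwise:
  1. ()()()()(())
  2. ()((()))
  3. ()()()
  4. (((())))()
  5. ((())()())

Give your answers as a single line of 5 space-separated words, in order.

String 1 '()()()()(())': depth seq [1 0 1 0 1 0 1 0 1 2 1 0]
  -> pairs=6 depth=2 groups=5 -> no
String 2 '()((()))': depth seq [1 0 1 2 3 2 1 0]
  -> pairs=4 depth=3 groups=2 -> no
String 3 '()()()': depth seq [1 0 1 0 1 0]
  -> pairs=3 depth=1 groups=3 -> no
String 4 '(((())))()': depth seq [1 2 3 4 3 2 1 0 1 0]
  -> pairs=5 depth=4 groups=2 -> yes
String 5 '((())()())': depth seq [1 2 3 2 1 2 1 2 1 0]
  -> pairs=5 depth=3 groups=1 -> no

Answer: no no no yes no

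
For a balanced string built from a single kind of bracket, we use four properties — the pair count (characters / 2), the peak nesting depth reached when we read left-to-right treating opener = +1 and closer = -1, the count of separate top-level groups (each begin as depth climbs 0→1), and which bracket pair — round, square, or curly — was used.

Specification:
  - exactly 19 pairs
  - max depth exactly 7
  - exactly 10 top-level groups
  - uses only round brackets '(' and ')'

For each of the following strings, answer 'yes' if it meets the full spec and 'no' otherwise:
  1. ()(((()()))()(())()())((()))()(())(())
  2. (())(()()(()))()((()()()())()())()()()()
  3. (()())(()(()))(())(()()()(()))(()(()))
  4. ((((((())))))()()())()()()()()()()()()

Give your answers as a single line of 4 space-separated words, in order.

Answer: no no no yes

Derivation:
String 1 '()(((()()))()(())()())((()))()(())(())': depth seq [1 0 1 2 3 4 3 4 3 2 1 2 1 2 3 2 1 2 1 2 1 0 1 2 3 2 1 0 1 0 1 2 1 0 1 2 1 0]
  -> pairs=19 depth=4 groups=6 -> no
String 2 '(())(()()(()))()((()()()())()())()()()()': depth seq [1 2 1 0 1 2 1 2 1 2 3 2 1 0 1 0 1 2 3 2 3 2 3 2 3 2 1 2 1 2 1 0 1 0 1 0 1 0 1 0]
  -> pairs=20 depth=3 groups=8 -> no
String 3 '(()())(()(()))(())(()()()(()))(()(()))': depth seq [1 2 1 2 1 0 1 2 1 2 3 2 1 0 1 2 1 0 1 2 1 2 1 2 1 2 3 2 1 0 1 2 1 2 3 2 1 0]
  -> pairs=19 depth=3 groups=5 -> no
String 4 '((((((())))))()()())()()()()()()()()()': depth seq [1 2 3 4 5 6 7 6 5 4 3 2 1 2 1 2 1 2 1 0 1 0 1 0 1 0 1 0 1 0 1 0 1 0 1 0 1 0]
  -> pairs=19 depth=7 groups=10 -> yes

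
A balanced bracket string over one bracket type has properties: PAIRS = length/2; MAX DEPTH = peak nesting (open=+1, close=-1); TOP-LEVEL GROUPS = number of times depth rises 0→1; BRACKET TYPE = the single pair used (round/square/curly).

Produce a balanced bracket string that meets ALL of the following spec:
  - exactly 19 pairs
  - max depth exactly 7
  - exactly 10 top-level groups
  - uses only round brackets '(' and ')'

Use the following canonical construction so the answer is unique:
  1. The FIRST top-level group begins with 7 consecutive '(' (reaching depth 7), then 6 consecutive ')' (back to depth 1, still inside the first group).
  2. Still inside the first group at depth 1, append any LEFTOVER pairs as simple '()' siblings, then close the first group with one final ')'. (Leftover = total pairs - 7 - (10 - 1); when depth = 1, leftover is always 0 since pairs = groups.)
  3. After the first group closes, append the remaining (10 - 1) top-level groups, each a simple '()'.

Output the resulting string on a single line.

Spec: pairs=19 depth=7 groups=10
Leftover pairs = 19 - 7 - (10-1) = 3
First group: deep chain of depth 7 + 3 sibling pairs
Remaining 9 groups: simple '()' each

Answer: ((((((())))))()()())()()()()()()()()()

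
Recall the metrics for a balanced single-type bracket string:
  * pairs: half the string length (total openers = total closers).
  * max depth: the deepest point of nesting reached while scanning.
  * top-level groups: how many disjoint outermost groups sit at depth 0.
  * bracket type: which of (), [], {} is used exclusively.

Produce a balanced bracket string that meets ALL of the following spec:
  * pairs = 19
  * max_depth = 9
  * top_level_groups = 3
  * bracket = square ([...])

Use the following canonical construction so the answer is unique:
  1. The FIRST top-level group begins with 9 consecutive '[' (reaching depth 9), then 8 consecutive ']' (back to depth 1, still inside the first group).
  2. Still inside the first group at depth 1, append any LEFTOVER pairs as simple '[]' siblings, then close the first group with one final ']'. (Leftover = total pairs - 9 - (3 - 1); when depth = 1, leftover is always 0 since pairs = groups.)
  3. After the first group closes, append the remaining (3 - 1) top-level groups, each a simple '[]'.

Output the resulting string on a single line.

Spec: pairs=19 depth=9 groups=3
Leftover pairs = 19 - 9 - (3-1) = 8
First group: deep chain of depth 9 + 8 sibling pairs
Remaining 2 groups: simple '[]' each

Answer: [[[[[[[[[]]]]]]]][][][][][][][][]][][]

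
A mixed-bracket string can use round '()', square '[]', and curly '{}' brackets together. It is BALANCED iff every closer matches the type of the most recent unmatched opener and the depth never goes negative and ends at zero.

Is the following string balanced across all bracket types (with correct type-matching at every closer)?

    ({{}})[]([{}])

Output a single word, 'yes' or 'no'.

pos 0: push '('; stack = (
pos 1: push '{'; stack = ({
pos 2: push '{'; stack = ({{
pos 3: '}' matches '{'; pop; stack = ({
pos 4: '}' matches '{'; pop; stack = (
pos 5: ')' matches '('; pop; stack = (empty)
pos 6: push '['; stack = [
pos 7: ']' matches '['; pop; stack = (empty)
pos 8: push '('; stack = (
pos 9: push '['; stack = ([
pos 10: push '{'; stack = ([{
pos 11: '}' matches '{'; pop; stack = ([
pos 12: ']' matches '['; pop; stack = (
pos 13: ')' matches '('; pop; stack = (empty)
end: stack empty → VALID
Verdict: properly nested → yes

Answer: yes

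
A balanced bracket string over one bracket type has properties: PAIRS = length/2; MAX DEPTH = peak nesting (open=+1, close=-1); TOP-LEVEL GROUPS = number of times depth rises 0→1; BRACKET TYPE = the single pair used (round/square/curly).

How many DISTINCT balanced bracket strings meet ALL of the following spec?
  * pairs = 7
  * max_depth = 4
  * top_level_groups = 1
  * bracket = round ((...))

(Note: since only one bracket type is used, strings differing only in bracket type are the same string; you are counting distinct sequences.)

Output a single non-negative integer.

Spec: pairs=7 depth=4 groups=1
Count(depth <= 4) = 89
Count(depth <= 3) = 32
Count(depth == 4) = 89 - 32 = 57

Answer: 57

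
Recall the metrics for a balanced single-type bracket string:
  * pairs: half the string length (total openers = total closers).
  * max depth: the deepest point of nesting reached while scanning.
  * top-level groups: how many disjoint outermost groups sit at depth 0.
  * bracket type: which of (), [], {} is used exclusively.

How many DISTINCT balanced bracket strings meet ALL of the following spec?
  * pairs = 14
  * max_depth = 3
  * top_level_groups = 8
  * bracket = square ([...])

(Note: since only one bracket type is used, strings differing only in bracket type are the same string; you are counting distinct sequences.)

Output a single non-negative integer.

Spec: pairs=14 depth=3 groups=8
Count(depth <= 3) = 10364
Count(depth <= 2) = 1716
Count(depth == 3) = 10364 - 1716 = 8648

Answer: 8648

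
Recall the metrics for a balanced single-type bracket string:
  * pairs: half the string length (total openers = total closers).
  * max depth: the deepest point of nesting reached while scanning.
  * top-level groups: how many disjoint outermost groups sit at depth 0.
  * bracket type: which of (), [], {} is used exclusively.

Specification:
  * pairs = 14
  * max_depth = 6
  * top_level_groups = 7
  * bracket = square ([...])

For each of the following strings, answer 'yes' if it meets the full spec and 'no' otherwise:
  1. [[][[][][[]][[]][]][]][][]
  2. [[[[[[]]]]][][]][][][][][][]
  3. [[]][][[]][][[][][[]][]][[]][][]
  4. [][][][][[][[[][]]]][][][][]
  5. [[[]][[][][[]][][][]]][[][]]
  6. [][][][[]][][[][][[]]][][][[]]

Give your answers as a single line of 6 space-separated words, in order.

Answer: no yes no no no no

Derivation:
String 1 '[[][[][][[]][[]][]][]][][]': depth seq [1 2 1 2 3 2 3 2 3 4 3 2 3 4 3 2 3 2 1 2 1 0 1 0 1 0]
  -> pairs=13 depth=4 groups=3 -> no
String 2 '[[[[[[]]]]][][]][][][][][][]': depth seq [1 2 3 4 5 6 5 4 3 2 1 2 1 2 1 0 1 0 1 0 1 0 1 0 1 0 1 0]
  -> pairs=14 depth=6 groups=7 -> yes
String 3 '[[]][][[]][][[][][[]][]][[]][][]': depth seq [1 2 1 0 1 0 1 2 1 0 1 0 1 2 1 2 1 2 3 2 1 2 1 0 1 2 1 0 1 0 1 0]
  -> pairs=16 depth=3 groups=8 -> no
String 4 '[][][][][[][[[][]]]][][][][]': depth seq [1 0 1 0 1 0 1 0 1 2 1 2 3 4 3 4 3 2 1 0 1 0 1 0 1 0 1 0]
  -> pairs=14 depth=4 groups=9 -> no
String 5 '[[[]][[][][[]][][][]]][[][]]': depth seq [1 2 3 2 1 2 3 2 3 2 3 4 3 2 3 2 3 2 3 2 1 0 1 2 1 2 1 0]
  -> pairs=14 depth=4 groups=2 -> no
String 6 '[][][][[]][][[][][[]]][][][[]]': depth seq [1 0 1 0 1 0 1 2 1 0 1 0 1 2 1 2 1 2 3 2 1 0 1 0 1 0 1 2 1 0]
  -> pairs=15 depth=3 groups=9 -> no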